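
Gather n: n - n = 0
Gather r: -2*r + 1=1 - 2*r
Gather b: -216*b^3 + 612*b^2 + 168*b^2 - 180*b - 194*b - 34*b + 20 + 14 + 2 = -216*b^3 + 780*b^2 - 408*b + 36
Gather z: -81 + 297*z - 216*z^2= -216*z^2 + 297*z - 81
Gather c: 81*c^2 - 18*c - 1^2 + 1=81*c^2 - 18*c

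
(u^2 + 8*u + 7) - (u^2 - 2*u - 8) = 10*u + 15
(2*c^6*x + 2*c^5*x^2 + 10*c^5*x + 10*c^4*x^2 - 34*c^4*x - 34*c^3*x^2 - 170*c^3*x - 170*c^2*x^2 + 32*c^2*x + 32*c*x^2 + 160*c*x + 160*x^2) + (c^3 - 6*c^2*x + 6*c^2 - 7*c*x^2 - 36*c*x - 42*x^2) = 2*c^6*x + 2*c^5*x^2 + 10*c^5*x + 10*c^4*x^2 - 34*c^4*x - 34*c^3*x^2 - 170*c^3*x + c^3 - 170*c^2*x^2 + 26*c^2*x + 6*c^2 + 25*c*x^2 + 124*c*x + 118*x^2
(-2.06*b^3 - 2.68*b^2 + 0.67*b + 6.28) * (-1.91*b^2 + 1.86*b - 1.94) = 3.9346*b^5 + 1.2872*b^4 - 2.2681*b^3 - 5.5494*b^2 + 10.381*b - 12.1832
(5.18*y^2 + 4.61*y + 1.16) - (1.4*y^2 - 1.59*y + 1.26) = 3.78*y^2 + 6.2*y - 0.1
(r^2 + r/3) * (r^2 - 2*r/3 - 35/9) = r^4 - r^3/3 - 37*r^2/9 - 35*r/27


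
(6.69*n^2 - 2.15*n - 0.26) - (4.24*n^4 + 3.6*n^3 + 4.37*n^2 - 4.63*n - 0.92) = -4.24*n^4 - 3.6*n^3 + 2.32*n^2 + 2.48*n + 0.66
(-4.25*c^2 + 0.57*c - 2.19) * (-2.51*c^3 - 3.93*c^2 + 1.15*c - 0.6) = 10.6675*c^5 + 15.2718*c^4 - 1.6307*c^3 + 11.8122*c^2 - 2.8605*c + 1.314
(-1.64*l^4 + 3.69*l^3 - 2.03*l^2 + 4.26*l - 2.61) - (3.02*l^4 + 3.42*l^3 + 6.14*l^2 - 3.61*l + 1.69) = -4.66*l^4 + 0.27*l^3 - 8.17*l^2 + 7.87*l - 4.3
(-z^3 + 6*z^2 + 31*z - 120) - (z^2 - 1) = -z^3 + 5*z^2 + 31*z - 119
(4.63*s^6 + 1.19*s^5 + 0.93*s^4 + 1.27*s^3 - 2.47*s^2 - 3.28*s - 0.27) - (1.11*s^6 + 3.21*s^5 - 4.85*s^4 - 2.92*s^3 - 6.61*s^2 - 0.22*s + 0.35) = 3.52*s^6 - 2.02*s^5 + 5.78*s^4 + 4.19*s^3 + 4.14*s^2 - 3.06*s - 0.62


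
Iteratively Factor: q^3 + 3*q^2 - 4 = (q - 1)*(q^2 + 4*q + 4) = (q - 1)*(q + 2)*(q + 2)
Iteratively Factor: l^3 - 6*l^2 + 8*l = (l - 2)*(l^2 - 4*l) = l*(l - 2)*(l - 4)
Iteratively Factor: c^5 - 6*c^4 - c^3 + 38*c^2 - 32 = (c - 4)*(c^4 - 2*c^3 - 9*c^2 + 2*c + 8) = (c - 4)*(c - 1)*(c^3 - c^2 - 10*c - 8) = (c - 4)^2*(c - 1)*(c^2 + 3*c + 2) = (c - 4)^2*(c - 1)*(c + 2)*(c + 1)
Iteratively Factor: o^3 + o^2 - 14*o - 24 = (o - 4)*(o^2 + 5*o + 6) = (o - 4)*(o + 2)*(o + 3)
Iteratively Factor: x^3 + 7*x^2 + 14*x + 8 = (x + 2)*(x^2 + 5*x + 4) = (x + 1)*(x + 2)*(x + 4)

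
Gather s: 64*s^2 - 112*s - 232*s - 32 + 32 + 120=64*s^2 - 344*s + 120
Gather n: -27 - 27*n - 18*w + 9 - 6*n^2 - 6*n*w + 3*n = -6*n^2 + n*(-6*w - 24) - 18*w - 18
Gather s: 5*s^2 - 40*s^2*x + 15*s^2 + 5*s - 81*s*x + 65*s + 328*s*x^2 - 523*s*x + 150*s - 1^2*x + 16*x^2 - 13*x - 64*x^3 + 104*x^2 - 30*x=s^2*(20 - 40*x) + s*(328*x^2 - 604*x + 220) - 64*x^3 + 120*x^2 - 44*x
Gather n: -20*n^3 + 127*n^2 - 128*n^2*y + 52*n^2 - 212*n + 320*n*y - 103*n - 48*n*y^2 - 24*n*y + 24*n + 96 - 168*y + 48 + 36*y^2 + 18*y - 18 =-20*n^3 + n^2*(179 - 128*y) + n*(-48*y^2 + 296*y - 291) + 36*y^2 - 150*y + 126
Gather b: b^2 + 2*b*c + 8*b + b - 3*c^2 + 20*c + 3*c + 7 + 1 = b^2 + b*(2*c + 9) - 3*c^2 + 23*c + 8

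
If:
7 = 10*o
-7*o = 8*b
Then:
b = -49/80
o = 7/10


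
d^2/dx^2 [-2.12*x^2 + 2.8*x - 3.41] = -4.24000000000000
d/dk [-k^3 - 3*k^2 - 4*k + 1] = -3*k^2 - 6*k - 4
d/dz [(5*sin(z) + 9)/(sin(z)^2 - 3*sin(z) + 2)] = (-5*sin(z)^2 - 18*sin(z) + 37)*cos(z)/((sin(z) - 2)^2*(sin(z) - 1)^2)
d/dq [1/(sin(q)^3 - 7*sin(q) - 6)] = (7 - 3*sin(q)^2)*cos(q)/(-sin(q)^3 + 7*sin(q) + 6)^2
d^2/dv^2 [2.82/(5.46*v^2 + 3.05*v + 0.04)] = (-168.137424*v^2 - 93.92292*v + 2.82*(10.92*v + 3.05)*(21.84*v + 6.1) - 1.231776)/(5.46*v^2 + 3.05*v + 0.04)^3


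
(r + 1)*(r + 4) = r^2 + 5*r + 4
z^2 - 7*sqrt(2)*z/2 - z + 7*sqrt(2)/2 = (z - 1)*(z - 7*sqrt(2)/2)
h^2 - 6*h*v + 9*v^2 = (h - 3*v)^2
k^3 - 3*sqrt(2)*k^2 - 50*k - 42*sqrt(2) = (k - 7*sqrt(2))*(k + sqrt(2))*(k + 3*sqrt(2))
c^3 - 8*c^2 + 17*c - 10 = (c - 5)*(c - 2)*(c - 1)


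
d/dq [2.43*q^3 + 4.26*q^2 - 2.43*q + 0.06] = 7.29*q^2 + 8.52*q - 2.43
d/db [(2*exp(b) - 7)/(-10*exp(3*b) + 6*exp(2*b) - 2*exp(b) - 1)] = (40*exp(3*b) - 222*exp(2*b) + 84*exp(b) - 16)*exp(b)/(100*exp(6*b) - 120*exp(5*b) + 76*exp(4*b) - 4*exp(3*b) - 8*exp(2*b) + 4*exp(b) + 1)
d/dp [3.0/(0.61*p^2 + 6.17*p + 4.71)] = (-3.66*p - 18.51)/(0.61*p^2 + 6.17*p + 4.71)^2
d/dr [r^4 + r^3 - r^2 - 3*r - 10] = 4*r^3 + 3*r^2 - 2*r - 3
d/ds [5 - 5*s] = -5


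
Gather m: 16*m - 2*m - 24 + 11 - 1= 14*m - 14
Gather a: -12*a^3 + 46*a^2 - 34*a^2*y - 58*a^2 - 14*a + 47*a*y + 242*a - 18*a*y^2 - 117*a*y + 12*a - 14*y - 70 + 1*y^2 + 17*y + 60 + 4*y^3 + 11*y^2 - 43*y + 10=-12*a^3 + a^2*(-34*y - 12) + a*(-18*y^2 - 70*y + 240) + 4*y^3 + 12*y^2 - 40*y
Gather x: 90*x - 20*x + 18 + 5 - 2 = 70*x + 21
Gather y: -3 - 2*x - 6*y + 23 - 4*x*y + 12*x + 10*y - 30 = 10*x + y*(4 - 4*x) - 10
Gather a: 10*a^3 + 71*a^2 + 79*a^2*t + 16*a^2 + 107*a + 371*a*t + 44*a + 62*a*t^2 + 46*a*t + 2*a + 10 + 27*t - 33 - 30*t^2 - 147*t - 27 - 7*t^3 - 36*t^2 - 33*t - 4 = 10*a^3 + a^2*(79*t + 87) + a*(62*t^2 + 417*t + 153) - 7*t^3 - 66*t^2 - 153*t - 54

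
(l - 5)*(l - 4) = l^2 - 9*l + 20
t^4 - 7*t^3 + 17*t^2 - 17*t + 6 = (t - 3)*(t - 2)*(t - 1)^2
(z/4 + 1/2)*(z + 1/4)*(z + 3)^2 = z^4/4 + 33*z^3/16 + 23*z^2/4 + 93*z/16 + 9/8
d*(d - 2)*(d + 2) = d^3 - 4*d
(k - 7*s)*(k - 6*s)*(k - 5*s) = k^3 - 18*k^2*s + 107*k*s^2 - 210*s^3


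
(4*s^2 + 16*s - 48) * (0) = 0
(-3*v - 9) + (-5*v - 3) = -8*v - 12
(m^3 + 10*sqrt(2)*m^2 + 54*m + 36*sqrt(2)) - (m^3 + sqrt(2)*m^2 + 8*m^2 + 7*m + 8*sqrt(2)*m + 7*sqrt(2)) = -8*m^2 + 9*sqrt(2)*m^2 - 8*sqrt(2)*m + 47*m + 29*sqrt(2)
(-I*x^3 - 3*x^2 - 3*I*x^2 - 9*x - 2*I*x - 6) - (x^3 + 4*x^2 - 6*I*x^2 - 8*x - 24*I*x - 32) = -x^3 - I*x^3 - 7*x^2 + 3*I*x^2 - x + 22*I*x + 26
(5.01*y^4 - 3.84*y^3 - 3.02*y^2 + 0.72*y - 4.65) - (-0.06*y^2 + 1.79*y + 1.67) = 5.01*y^4 - 3.84*y^3 - 2.96*y^2 - 1.07*y - 6.32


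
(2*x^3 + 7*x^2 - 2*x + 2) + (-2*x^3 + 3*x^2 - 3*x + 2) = 10*x^2 - 5*x + 4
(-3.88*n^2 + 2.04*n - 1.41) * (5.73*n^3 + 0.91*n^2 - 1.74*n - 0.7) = -22.2324*n^5 + 8.1584*n^4 + 0.5283*n^3 - 2.1167*n^2 + 1.0254*n + 0.987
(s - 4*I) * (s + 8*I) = s^2 + 4*I*s + 32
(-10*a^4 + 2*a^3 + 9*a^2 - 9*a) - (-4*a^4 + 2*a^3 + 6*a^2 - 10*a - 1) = -6*a^4 + 3*a^2 + a + 1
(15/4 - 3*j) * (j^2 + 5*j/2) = -3*j^3 - 15*j^2/4 + 75*j/8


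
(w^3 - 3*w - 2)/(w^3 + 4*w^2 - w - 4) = (w^2 - w - 2)/(w^2 + 3*w - 4)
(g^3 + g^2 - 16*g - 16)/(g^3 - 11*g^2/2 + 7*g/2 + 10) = 2*(g + 4)/(2*g - 5)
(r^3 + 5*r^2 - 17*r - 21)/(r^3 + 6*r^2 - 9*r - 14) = (r - 3)/(r - 2)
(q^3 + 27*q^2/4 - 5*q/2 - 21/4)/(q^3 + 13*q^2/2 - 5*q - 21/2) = (4*q^2 - q - 3)/(2*(2*q^2 - q - 3))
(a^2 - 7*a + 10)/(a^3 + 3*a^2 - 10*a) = (a - 5)/(a*(a + 5))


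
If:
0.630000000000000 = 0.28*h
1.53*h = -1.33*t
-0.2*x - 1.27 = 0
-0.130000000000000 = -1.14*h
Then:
No Solution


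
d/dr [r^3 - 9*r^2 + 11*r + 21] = 3*r^2 - 18*r + 11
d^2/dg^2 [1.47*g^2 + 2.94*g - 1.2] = 2.94000000000000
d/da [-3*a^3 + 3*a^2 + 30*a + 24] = -9*a^2 + 6*a + 30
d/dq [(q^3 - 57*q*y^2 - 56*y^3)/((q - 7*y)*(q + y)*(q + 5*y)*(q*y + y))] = (-q^4 + 2*q^3*y + 131*q^2*y^2 - q^2*y - 224*q*y^3 + 42*q*y^2 - 1960*y^4 - 77*y^3)/(y*(q^6 - 4*q^5*y + 2*q^5 - 66*q^4*y^2 - 8*q^4*y + q^4 + 140*q^3*y^3 - 132*q^3*y^2 - 4*q^3*y + 1225*q^2*y^4 + 280*q^2*y^3 - 66*q^2*y^2 + 2450*q*y^4 + 140*q*y^3 + 1225*y^4))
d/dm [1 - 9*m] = -9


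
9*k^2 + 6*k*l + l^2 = (3*k + l)^2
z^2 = z^2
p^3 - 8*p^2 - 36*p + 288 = (p - 8)*(p - 6)*(p + 6)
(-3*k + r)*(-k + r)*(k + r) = 3*k^3 - k^2*r - 3*k*r^2 + r^3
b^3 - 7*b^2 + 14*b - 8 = (b - 4)*(b - 2)*(b - 1)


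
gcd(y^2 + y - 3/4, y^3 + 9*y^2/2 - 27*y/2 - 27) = y + 3/2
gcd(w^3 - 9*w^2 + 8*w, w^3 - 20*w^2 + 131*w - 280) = w - 8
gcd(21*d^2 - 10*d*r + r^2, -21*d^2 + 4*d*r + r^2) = -3*d + r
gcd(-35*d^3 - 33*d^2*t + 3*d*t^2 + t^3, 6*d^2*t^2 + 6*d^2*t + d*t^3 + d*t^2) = 1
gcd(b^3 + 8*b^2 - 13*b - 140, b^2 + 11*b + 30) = b + 5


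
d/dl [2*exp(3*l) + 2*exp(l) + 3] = (6*exp(2*l) + 2)*exp(l)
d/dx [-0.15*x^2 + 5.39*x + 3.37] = 5.39 - 0.3*x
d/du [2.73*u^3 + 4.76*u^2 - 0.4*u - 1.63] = 8.19*u^2 + 9.52*u - 0.4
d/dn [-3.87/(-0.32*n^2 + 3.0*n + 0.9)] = (11.61 - 2.4768*n)/(-0.32*n^2 + 3.0*n + 0.9)^2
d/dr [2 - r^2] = -2*r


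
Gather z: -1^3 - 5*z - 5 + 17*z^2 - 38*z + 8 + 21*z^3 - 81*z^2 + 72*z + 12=21*z^3 - 64*z^2 + 29*z + 14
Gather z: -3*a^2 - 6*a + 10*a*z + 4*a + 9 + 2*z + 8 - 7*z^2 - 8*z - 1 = -3*a^2 - 2*a - 7*z^2 + z*(10*a - 6) + 16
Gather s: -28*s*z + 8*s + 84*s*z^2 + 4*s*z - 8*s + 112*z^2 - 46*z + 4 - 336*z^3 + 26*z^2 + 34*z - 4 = s*(84*z^2 - 24*z) - 336*z^3 + 138*z^2 - 12*z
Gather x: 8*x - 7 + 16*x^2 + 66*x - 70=16*x^2 + 74*x - 77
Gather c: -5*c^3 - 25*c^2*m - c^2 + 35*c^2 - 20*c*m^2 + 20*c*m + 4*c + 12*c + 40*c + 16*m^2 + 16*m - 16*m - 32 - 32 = -5*c^3 + c^2*(34 - 25*m) + c*(-20*m^2 + 20*m + 56) + 16*m^2 - 64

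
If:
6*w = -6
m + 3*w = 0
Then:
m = 3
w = -1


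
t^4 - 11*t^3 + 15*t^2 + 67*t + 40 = (t - 8)*(t - 5)*(t + 1)^2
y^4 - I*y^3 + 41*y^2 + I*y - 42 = (y - 7*I)*(y + 6*I)*(-I*y + I)*(I*y + I)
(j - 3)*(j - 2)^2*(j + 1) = j^4 - 6*j^3 + 9*j^2 + 4*j - 12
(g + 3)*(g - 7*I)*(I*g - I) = I*g^3 + 7*g^2 + 2*I*g^2 + 14*g - 3*I*g - 21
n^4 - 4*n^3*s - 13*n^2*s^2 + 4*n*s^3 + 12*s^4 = (n - 6*s)*(n - s)*(n + s)*(n + 2*s)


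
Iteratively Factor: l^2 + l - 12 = (l + 4)*(l - 3)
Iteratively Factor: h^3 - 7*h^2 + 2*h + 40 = (h - 5)*(h^2 - 2*h - 8) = (h - 5)*(h + 2)*(h - 4)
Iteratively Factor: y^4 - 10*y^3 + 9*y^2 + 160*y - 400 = (y + 4)*(y^3 - 14*y^2 + 65*y - 100) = (y - 4)*(y + 4)*(y^2 - 10*y + 25) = (y - 5)*(y - 4)*(y + 4)*(y - 5)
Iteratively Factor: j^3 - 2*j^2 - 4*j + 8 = (j + 2)*(j^2 - 4*j + 4) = (j - 2)*(j + 2)*(j - 2)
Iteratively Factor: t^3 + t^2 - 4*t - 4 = (t + 2)*(t^2 - t - 2) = (t - 2)*(t + 2)*(t + 1)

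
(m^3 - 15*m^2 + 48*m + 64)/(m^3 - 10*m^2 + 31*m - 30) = (m^3 - 15*m^2 + 48*m + 64)/(m^3 - 10*m^2 + 31*m - 30)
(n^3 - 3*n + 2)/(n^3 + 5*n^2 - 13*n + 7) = (n + 2)/(n + 7)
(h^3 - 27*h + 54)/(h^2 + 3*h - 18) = h - 3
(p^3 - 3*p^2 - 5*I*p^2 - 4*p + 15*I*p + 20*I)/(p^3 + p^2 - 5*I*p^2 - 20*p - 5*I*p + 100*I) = (p + 1)/(p + 5)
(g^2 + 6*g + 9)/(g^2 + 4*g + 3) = (g + 3)/(g + 1)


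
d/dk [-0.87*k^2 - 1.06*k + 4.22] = -1.74*k - 1.06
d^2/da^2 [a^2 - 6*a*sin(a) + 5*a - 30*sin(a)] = 6*a*sin(a) + 30*sin(a) - 12*cos(a) + 2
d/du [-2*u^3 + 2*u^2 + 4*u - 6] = -6*u^2 + 4*u + 4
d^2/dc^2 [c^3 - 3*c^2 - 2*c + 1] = 6*c - 6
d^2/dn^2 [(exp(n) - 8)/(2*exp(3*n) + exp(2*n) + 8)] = (2*((-6*exp(n) - 2)*exp(n) - (exp(n) - 8)*(9*exp(n) + 2))*(2*exp(3*n) + exp(2*n) + 8)*exp(n) + (3*exp(n) + 1)^2*(8*exp(n) - 64)*exp(3*n) + (2*exp(3*n) + exp(2*n) + 8)^2)*exp(n)/(2*exp(3*n) + exp(2*n) + 8)^3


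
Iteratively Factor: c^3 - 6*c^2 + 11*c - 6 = (c - 3)*(c^2 - 3*c + 2) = (c - 3)*(c - 1)*(c - 2)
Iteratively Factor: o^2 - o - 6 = (o + 2)*(o - 3)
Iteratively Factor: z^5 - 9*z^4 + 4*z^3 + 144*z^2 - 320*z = (z)*(z^4 - 9*z^3 + 4*z^2 + 144*z - 320) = z*(z - 4)*(z^3 - 5*z^2 - 16*z + 80) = z*(z - 4)*(z + 4)*(z^2 - 9*z + 20) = z*(z - 5)*(z - 4)*(z + 4)*(z - 4)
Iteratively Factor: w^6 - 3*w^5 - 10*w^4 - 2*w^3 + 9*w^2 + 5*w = (w + 1)*(w^5 - 4*w^4 - 6*w^3 + 4*w^2 + 5*w) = (w + 1)^2*(w^4 - 5*w^3 - w^2 + 5*w) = (w - 5)*(w + 1)^2*(w^3 - w) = w*(w - 5)*(w + 1)^2*(w^2 - 1) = w*(w - 5)*(w + 1)^3*(w - 1)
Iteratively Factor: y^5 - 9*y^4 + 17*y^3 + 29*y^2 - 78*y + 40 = (y + 2)*(y^4 - 11*y^3 + 39*y^2 - 49*y + 20) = (y - 1)*(y + 2)*(y^3 - 10*y^2 + 29*y - 20) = (y - 5)*(y - 1)*(y + 2)*(y^2 - 5*y + 4) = (y - 5)*(y - 1)^2*(y + 2)*(y - 4)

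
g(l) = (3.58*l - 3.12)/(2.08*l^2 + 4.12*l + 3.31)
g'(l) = (-4.16*l - 4.12)*(3.58*l - 3.12)/(2.08*l^2 + 4.12*l + 3.31)^2 + 3.58/(2.08*l^2 + 4.12*l + 3.31)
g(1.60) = 0.17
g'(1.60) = 0.11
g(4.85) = 0.20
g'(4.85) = -0.02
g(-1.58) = -4.40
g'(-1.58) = -3.62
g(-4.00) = -0.87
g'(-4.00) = -0.36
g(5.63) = 0.18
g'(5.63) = -0.02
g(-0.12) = -1.25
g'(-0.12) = 2.85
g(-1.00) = -5.28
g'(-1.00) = 2.65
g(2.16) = 0.21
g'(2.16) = 0.04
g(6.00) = 0.18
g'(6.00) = -0.02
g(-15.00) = -0.14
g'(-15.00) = -0.01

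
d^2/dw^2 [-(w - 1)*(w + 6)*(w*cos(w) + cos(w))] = w^3*cos(w) + 6*sqrt(2)*w^2*sin(w + pi/4) + 24*w*sin(w) - 7*w*cos(w) - 2*sin(w) - 18*cos(w)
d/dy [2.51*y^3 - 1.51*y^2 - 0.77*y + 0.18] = 7.53*y^2 - 3.02*y - 0.77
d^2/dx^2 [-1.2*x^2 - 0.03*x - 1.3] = -2.40000000000000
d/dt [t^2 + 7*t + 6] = 2*t + 7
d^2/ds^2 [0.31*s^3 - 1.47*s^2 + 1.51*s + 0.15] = 1.86*s - 2.94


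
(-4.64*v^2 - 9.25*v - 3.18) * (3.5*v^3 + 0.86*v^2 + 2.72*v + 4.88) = -16.24*v^5 - 36.3654*v^4 - 31.7058*v^3 - 50.538*v^2 - 53.7896*v - 15.5184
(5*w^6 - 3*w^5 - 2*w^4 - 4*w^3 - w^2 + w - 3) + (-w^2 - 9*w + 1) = 5*w^6 - 3*w^5 - 2*w^4 - 4*w^3 - 2*w^2 - 8*w - 2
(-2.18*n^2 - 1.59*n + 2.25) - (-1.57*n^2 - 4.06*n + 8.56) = -0.61*n^2 + 2.47*n - 6.31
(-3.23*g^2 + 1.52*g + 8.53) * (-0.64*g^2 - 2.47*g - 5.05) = 2.0672*g^4 + 7.0053*g^3 + 7.0979*g^2 - 28.7451*g - 43.0765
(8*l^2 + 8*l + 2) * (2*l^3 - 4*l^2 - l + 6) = 16*l^5 - 16*l^4 - 36*l^3 + 32*l^2 + 46*l + 12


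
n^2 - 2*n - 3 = (n - 3)*(n + 1)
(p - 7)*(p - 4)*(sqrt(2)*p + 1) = sqrt(2)*p^3 - 11*sqrt(2)*p^2 + p^2 - 11*p + 28*sqrt(2)*p + 28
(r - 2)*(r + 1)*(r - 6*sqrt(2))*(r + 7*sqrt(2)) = r^4 - r^3 + sqrt(2)*r^3 - 86*r^2 - sqrt(2)*r^2 - 2*sqrt(2)*r + 84*r + 168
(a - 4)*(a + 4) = a^2 - 16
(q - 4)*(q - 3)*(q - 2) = q^3 - 9*q^2 + 26*q - 24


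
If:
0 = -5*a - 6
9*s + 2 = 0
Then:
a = -6/5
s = -2/9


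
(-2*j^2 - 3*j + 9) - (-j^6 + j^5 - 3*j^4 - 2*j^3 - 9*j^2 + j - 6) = j^6 - j^5 + 3*j^4 + 2*j^3 + 7*j^2 - 4*j + 15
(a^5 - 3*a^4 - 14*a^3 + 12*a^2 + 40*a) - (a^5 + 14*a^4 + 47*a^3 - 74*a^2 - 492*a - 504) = -17*a^4 - 61*a^3 + 86*a^2 + 532*a + 504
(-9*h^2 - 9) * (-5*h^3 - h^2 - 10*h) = 45*h^5 + 9*h^4 + 135*h^3 + 9*h^2 + 90*h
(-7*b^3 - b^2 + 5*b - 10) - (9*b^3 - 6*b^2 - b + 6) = -16*b^3 + 5*b^2 + 6*b - 16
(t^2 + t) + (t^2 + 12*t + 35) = 2*t^2 + 13*t + 35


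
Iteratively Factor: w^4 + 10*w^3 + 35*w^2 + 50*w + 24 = (w + 3)*(w^3 + 7*w^2 + 14*w + 8) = (w + 3)*(w + 4)*(w^2 + 3*w + 2) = (w + 2)*(w + 3)*(w + 4)*(w + 1)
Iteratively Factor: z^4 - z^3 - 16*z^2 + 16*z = (z)*(z^3 - z^2 - 16*z + 16) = z*(z - 1)*(z^2 - 16) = z*(z - 1)*(z + 4)*(z - 4)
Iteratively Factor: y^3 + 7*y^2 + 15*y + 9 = (y + 3)*(y^2 + 4*y + 3) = (y + 3)^2*(y + 1)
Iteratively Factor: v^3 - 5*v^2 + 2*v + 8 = (v - 2)*(v^2 - 3*v - 4) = (v - 4)*(v - 2)*(v + 1)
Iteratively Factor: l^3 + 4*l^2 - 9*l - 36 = (l + 4)*(l^2 - 9) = (l - 3)*(l + 4)*(l + 3)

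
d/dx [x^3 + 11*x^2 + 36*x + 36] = 3*x^2 + 22*x + 36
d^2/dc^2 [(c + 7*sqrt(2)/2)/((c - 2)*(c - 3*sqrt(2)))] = (-2*(c - 2)^2*(c - 3*sqrt(2)) + (c - 2)^2*(2*c + 7*sqrt(2)) - 2*(c - 2)*(c - 3*sqrt(2))^2 + (c - 2)*(c - 3*sqrt(2))*(2*c + 7*sqrt(2)) + (c - 3*sqrt(2))^2*(2*c + 7*sqrt(2)))/((c - 2)^3*(c - 3*sqrt(2))^3)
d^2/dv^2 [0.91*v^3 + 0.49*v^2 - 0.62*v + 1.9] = 5.46*v + 0.98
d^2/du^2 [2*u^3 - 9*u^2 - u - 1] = 12*u - 18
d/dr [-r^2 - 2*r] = -2*r - 2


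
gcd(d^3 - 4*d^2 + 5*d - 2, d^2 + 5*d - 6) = d - 1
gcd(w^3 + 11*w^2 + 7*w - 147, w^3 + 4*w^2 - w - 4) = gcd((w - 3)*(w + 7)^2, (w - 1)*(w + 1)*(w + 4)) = 1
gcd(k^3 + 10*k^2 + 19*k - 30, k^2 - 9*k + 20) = 1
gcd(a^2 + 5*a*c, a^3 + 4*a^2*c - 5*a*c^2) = a^2 + 5*a*c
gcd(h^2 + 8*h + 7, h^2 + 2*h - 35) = h + 7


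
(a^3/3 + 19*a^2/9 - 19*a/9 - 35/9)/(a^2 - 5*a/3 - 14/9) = (-3*a^3 - 19*a^2 + 19*a + 35)/(-9*a^2 + 15*a + 14)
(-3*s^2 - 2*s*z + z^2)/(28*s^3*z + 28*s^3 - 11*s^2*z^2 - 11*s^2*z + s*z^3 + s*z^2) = (-3*s^2 - 2*s*z + z^2)/(s*(28*s^2*z + 28*s^2 - 11*s*z^2 - 11*s*z + z^3 + z^2))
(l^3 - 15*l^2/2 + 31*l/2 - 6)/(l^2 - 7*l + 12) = l - 1/2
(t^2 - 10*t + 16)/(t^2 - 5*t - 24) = (t - 2)/(t + 3)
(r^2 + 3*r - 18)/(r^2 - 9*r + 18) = (r + 6)/(r - 6)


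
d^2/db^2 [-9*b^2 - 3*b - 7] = -18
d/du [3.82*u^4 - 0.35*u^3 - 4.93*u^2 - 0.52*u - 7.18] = 15.28*u^3 - 1.05*u^2 - 9.86*u - 0.52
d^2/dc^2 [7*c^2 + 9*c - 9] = 14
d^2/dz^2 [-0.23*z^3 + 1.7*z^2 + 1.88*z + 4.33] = 3.4 - 1.38*z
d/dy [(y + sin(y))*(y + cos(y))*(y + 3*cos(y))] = -(y + sin(y))*(y + cos(y))*(3*sin(y) - 1) - (y + sin(y))*(y + 3*cos(y))*(sin(y) - 1) + (y + cos(y))*(y + 3*cos(y))*(cos(y) + 1)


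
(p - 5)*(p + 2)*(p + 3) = p^3 - 19*p - 30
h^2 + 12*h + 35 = (h + 5)*(h + 7)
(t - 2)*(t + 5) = t^2 + 3*t - 10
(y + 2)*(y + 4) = y^2 + 6*y + 8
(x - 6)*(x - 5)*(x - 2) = x^3 - 13*x^2 + 52*x - 60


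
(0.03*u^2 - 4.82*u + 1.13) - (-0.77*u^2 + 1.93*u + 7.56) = 0.8*u^2 - 6.75*u - 6.43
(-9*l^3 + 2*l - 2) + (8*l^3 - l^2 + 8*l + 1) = -l^3 - l^2 + 10*l - 1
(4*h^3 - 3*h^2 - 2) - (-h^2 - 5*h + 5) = 4*h^3 - 2*h^2 + 5*h - 7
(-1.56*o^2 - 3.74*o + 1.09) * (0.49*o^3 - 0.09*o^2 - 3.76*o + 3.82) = -0.7644*o^5 - 1.6922*o^4 + 6.7363*o^3 + 8.0051*o^2 - 18.3852*o + 4.1638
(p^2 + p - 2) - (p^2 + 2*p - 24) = 22 - p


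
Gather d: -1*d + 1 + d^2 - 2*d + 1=d^2 - 3*d + 2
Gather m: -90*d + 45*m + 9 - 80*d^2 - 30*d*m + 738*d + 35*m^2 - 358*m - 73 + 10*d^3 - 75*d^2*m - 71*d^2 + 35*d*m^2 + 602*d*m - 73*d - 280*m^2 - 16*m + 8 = 10*d^3 - 151*d^2 + 575*d + m^2*(35*d - 245) + m*(-75*d^2 + 572*d - 329) - 56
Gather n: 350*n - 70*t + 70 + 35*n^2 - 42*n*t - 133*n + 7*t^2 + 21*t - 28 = 35*n^2 + n*(217 - 42*t) + 7*t^2 - 49*t + 42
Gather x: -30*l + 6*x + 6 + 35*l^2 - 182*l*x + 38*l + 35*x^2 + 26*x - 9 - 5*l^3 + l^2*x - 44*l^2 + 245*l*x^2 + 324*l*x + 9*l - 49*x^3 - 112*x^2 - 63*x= -5*l^3 - 9*l^2 + 17*l - 49*x^3 + x^2*(245*l - 77) + x*(l^2 + 142*l - 31) - 3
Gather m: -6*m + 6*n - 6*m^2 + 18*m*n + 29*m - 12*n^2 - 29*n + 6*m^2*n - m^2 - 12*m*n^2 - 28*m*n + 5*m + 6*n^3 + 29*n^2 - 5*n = m^2*(6*n - 7) + m*(-12*n^2 - 10*n + 28) + 6*n^3 + 17*n^2 - 28*n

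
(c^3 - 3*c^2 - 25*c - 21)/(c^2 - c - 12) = (c^2 - 6*c - 7)/(c - 4)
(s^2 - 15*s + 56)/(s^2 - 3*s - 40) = (s - 7)/(s + 5)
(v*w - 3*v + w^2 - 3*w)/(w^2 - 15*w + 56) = (v*w - 3*v + w^2 - 3*w)/(w^2 - 15*w + 56)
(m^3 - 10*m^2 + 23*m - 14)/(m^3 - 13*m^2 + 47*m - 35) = (m - 2)/(m - 5)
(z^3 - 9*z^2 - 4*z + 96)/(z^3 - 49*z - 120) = (z - 4)/(z + 5)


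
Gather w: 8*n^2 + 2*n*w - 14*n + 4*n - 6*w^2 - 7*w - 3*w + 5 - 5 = 8*n^2 - 10*n - 6*w^2 + w*(2*n - 10)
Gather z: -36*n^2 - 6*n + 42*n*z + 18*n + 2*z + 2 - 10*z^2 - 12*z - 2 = -36*n^2 + 12*n - 10*z^2 + z*(42*n - 10)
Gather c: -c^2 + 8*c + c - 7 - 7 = -c^2 + 9*c - 14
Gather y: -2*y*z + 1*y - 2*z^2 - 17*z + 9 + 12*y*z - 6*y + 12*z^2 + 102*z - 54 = y*(10*z - 5) + 10*z^2 + 85*z - 45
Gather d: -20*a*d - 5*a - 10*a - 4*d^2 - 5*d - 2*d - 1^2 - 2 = -15*a - 4*d^2 + d*(-20*a - 7) - 3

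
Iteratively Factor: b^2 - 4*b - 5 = (b + 1)*(b - 5)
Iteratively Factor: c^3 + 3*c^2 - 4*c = (c)*(c^2 + 3*c - 4) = c*(c + 4)*(c - 1)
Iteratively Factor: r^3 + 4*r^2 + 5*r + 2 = (r + 2)*(r^2 + 2*r + 1) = (r + 1)*(r + 2)*(r + 1)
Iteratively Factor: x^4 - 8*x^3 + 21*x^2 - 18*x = (x)*(x^3 - 8*x^2 + 21*x - 18) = x*(x - 3)*(x^2 - 5*x + 6) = x*(x - 3)*(x - 2)*(x - 3)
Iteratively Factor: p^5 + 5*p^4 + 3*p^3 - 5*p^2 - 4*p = (p)*(p^4 + 5*p^3 + 3*p^2 - 5*p - 4) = p*(p + 1)*(p^3 + 4*p^2 - p - 4) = p*(p - 1)*(p + 1)*(p^2 + 5*p + 4) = p*(p - 1)*(p + 1)*(p + 4)*(p + 1)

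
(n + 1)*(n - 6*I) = n^2 + n - 6*I*n - 6*I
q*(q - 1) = q^2 - q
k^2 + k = k*(k + 1)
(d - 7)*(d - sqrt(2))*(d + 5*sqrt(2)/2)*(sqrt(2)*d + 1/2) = sqrt(2)*d^4 - 7*sqrt(2)*d^3 + 7*d^3/2 - 49*d^2/2 - 17*sqrt(2)*d^2/4 - 5*d/2 + 119*sqrt(2)*d/4 + 35/2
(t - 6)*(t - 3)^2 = t^3 - 12*t^2 + 45*t - 54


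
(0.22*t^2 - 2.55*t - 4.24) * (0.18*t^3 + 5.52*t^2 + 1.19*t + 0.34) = 0.0396*t^5 + 0.7554*t^4 - 14.5774*t^3 - 26.3645*t^2 - 5.9126*t - 1.4416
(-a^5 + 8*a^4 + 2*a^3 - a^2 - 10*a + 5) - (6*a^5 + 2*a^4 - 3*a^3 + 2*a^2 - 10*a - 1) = -7*a^5 + 6*a^4 + 5*a^3 - 3*a^2 + 6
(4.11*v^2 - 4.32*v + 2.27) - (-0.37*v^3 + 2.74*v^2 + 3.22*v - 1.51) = 0.37*v^3 + 1.37*v^2 - 7.54*v + 3.78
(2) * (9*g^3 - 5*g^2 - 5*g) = 18*g^3 - 10*g^2 - 10*g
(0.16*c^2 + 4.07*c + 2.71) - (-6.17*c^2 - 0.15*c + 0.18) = 6.33*c^2 + 4.22*c + 2.53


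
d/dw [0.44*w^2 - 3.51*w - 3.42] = 0.88*w - 3.51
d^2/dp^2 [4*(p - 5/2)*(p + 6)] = 8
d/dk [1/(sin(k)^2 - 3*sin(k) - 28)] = (3 - 2*sin(k))*cos(k)/((sin(k) - 7)^2*(sin(k) + 4)^2)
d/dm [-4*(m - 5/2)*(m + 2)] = 2 - 8*m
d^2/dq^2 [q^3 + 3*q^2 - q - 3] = 6*q + 6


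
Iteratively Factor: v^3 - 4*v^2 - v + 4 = (v + 1)*(v^2 - 5*v + 4) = (v - 4)*(v + 1)*(v - 1)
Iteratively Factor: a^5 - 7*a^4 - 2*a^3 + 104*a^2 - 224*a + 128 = (a - 4)*(a^4 - 3*a^3 - 14*a^2 + 48*a - 32) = (a - 4)^2*(a^3 + a^2 - 10*a + 8) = (a - 4)^2*(a - 2)*(a^2 + 3*a - 4) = (a - 4)^2*(a - 2)*(a + 4)*(a - 1)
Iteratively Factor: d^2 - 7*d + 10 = (d - 2)*(d - 5)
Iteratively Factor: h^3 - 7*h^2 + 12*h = (h - 4)*(h^2 - 3*h) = (h - 4)*(h - 3)*(h)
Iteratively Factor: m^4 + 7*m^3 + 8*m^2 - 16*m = (m + 4)*(m^3 + 3*m^2 - 4*m) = m*(m + 4)*(m^2 + 3*m - 4) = m*(m + 4)^2*(m - 1)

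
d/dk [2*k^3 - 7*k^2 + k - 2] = 6*k^2 - 14*k + 1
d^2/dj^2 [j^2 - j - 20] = 2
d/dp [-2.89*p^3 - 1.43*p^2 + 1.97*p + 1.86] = -8.67*p^2 - 2.86*p + 1.97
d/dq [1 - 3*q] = -3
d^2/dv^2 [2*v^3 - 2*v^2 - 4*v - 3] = 12*v - 4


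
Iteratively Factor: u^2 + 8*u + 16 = (u + 4)*(u + 4)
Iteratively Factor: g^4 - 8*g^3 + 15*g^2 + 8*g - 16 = (g + 1)*(g^3 - 9*g^2 + 24*g - 16) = (g - 1)*(g + 1)*(g^2 - 8*g + 16) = (g - 4)*(g - 1)*(g + 1)*(g - 4)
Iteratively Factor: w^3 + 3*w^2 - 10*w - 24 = (w + 2)*(w^2 + w - 12) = (w - 3)*(w + 2)*(w + 4)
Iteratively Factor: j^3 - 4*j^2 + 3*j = (j - 1)*(j^2 - 3*j) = (j - 3)*(j - 1)*(j)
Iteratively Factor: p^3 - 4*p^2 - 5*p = (p + 1)*(p^2 - 5*p) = p*(p + 1)*(p - 5)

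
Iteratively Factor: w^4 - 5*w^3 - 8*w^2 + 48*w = (w)*(w^3 - 5*w^2 - 8*w + 48) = w*(w - 4)*(w^2 - w - 12) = w*(w - 4)*(w + 3)*(w - 4)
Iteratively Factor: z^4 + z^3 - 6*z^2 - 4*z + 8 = (z - 1)*(z^3 + 2*z^2 - 4*z - 8) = (z - 2)*(z - 1)*(z^2 + 4*z + 4) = (z - 2)*(z - 1)*(z + 2)*(z + 2)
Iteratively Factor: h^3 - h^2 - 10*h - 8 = (h + 2)*(h^2 - 3*h - 4) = (h - 4)*(h + 2)*(h + 1)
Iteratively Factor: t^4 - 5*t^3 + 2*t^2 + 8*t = (t + 1)*(t^3 - 6*t^2 + 8*t) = (t - 2)*(t + 1)*(t^2 - 4*t) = t*(t - 2)*(t + 1)*(t - 4)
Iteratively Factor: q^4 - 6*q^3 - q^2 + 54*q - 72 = (q - 4)*(q^3 - 2*q^2 - 9*q + 18) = (q - 4)*(q - 3)*(q^2 + q - 6) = (q - 4)*(q - 3)*(q + 3)*(q - 2)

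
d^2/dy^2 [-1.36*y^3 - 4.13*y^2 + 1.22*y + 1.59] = -8.16*y - 8.26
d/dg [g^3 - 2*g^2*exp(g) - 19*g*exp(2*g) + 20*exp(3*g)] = -2*g^2*exp(g) + 3*g^2 - 38*g*exp(2*g) - 4*g*exp(g) + 60*exp(3*g) - 19*exp(2*g)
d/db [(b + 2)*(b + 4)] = 2*b + 6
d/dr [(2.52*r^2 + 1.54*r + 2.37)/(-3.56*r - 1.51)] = (-8.9712*r^2 - 7.6104*r + 6.1118)/(12.6736*r^2 + 10.7512*r + 2.2801)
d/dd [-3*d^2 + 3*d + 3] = 3 - 6*d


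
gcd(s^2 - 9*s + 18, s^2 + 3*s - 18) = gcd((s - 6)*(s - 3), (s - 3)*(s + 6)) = s - 3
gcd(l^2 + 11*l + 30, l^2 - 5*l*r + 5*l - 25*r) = l + 5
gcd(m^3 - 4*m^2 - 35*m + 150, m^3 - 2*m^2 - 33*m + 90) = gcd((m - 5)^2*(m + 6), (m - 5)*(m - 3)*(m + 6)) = m^2 + m - 30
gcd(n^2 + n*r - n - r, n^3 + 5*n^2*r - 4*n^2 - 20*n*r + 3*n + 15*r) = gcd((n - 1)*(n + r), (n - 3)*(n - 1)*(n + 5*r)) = n - 1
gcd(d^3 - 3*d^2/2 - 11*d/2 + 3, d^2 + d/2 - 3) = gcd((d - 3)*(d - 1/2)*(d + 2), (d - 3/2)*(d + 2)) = d + 2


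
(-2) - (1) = -3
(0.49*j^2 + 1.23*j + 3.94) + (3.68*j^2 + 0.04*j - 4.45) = 4.17*j^2 + 1.27*j - 0.51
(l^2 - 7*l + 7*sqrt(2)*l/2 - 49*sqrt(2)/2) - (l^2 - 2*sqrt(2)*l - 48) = -7*l + 11*sqrt(2)*l/2 - 49*sqrt(2)/2 + 48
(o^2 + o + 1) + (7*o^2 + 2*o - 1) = 8*o^2 + 3*o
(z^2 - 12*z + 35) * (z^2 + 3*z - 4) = z^4 - 9*z^3 - 5*z^2 + 153*z - 140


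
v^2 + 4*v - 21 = (v - 3)*(v + 7)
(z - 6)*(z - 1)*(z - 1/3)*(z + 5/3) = z^4 - 17*z^3/3 - 35*z^2/9 + 107*z/9 - 10/3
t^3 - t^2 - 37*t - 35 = (t - 7)*(t + 1)*(t + 5)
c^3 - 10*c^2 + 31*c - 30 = (c - 5)*(c - 3)*(c - 2)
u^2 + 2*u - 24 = (u - 4)*(u + 6)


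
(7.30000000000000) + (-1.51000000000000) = 5.79000000000000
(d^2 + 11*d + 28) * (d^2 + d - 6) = d^4 + 12*d^3 + 33*d^2 - 38*d - 168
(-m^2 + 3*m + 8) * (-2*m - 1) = 2*m^3 - 5*m^2 - 19*m - 8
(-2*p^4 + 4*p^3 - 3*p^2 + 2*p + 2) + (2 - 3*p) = -2*p^4 + 4*p^3 - 3*p^2 - p + 4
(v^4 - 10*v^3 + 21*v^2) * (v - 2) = v^5 - 12*v^4 + 41*v^3 - 42*v^2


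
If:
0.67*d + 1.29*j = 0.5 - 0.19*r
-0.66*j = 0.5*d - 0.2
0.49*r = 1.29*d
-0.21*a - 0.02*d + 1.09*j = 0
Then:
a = -0.70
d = 0.57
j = -0.13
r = 1.49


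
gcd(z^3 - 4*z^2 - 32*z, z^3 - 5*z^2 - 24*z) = z^2 - 8*z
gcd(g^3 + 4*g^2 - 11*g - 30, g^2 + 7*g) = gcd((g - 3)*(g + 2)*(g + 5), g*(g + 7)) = 1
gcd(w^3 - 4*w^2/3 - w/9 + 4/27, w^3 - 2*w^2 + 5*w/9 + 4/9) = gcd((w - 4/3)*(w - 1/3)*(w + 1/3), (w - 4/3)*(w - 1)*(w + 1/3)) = w^2 - w - 4/9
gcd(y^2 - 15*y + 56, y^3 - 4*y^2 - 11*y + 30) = 1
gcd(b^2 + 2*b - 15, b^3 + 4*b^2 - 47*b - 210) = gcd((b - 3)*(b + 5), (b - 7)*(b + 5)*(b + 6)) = b + 5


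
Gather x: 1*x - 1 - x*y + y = x*(1 - y) + y - 1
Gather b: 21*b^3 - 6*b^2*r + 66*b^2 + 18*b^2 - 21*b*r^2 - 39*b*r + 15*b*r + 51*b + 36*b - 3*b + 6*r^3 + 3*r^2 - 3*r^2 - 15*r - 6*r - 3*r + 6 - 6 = 21*b^3 + b^2*(84 - 6*r) + b*(-21*r^2 - 24*r + 84) + 6*r^3 - 24*r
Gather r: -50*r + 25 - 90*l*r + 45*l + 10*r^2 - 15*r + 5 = 45*l + 10*r^2 + r*(-90*l - 65) + 30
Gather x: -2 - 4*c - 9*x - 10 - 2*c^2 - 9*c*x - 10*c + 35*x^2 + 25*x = -2*c^2 - 14*c + 35*x^2 + x*(16 - 9*c) - 12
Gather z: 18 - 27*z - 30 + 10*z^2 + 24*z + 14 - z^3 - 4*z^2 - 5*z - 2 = -z^3 + 6*z^2 - 8*z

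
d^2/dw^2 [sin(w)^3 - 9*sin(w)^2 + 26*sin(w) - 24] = -9*sin(w)^3 + 36*sin(w)^2 - 20*sin(w) - 18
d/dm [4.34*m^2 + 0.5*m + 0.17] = 8.68*m + 0.5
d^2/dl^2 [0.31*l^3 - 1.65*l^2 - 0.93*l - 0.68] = 1.86*l - 3.3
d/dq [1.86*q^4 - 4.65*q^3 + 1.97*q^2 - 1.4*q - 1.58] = 7.44*q^3 - 13.95*q^2 + 3.94*q - 1.4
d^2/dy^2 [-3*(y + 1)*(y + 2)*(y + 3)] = -18*y - 36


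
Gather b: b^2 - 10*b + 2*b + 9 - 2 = b^2 - 8*b + 7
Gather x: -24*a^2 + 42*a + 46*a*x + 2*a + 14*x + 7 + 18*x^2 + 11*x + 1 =-24*a^2 + 44*a + 18*x^2 + x*(46*a + 25) + 8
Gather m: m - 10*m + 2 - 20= -9*m - 18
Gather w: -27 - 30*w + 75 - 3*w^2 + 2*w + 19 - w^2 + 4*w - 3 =-4*w^2 - 24*w + 64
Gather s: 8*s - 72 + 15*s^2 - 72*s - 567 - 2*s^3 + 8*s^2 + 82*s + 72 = -2*s^3 + 23*s^2 + 18*s - 567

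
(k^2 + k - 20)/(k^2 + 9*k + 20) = (k - 4)/(k + 4)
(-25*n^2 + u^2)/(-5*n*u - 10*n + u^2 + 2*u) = (5*n + u)/(u + 2)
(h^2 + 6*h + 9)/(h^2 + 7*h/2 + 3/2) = 2*(h + 3)/(2*h + 1)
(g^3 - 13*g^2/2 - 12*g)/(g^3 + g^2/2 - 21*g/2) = (2*g^2 - 13*g - 24)/(2*g^2 + g - 21)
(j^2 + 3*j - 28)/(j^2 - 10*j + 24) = (j + 7)/(j - 6)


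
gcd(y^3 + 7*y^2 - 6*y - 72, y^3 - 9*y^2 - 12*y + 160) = y + 4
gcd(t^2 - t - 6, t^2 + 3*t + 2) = t + 2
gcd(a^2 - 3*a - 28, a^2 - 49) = a - 7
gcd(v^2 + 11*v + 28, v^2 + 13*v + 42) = v + 7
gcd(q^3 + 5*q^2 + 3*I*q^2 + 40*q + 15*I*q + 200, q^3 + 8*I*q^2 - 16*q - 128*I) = q + 8*I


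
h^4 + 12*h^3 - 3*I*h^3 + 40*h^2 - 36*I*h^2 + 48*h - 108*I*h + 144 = (h + 6)^2*(h - 4*I)*(h + I)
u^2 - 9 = (u - 3)*(u + 3)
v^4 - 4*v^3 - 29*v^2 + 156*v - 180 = (v - 5)*(v - 3)*(v - 2)*(v + 6)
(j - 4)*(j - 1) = j^2 - 5*j + 4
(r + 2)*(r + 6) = r^2 + 8*r + 12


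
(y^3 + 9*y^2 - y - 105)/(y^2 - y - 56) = (y^2 + 2*y - 15)/(y - 8)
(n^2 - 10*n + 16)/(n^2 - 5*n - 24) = (n - 2)/(n + 3)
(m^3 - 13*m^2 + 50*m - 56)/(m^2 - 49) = (m^2 - 6*m + 8)/(m + 7)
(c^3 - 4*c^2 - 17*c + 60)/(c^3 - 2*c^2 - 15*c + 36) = (c - 5)/(c - 3)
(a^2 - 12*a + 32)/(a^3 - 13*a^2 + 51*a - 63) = (a^2 - 12*a + 32)/(a^3 - 13*a^2 + 51*a - 63)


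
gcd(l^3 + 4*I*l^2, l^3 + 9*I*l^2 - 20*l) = l^2 + 4*I*l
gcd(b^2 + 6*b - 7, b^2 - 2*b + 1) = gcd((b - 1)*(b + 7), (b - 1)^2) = b - 1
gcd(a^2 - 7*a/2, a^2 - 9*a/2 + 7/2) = a - 7/2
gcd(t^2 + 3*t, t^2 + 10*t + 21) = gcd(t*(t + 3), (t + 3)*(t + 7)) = t + 3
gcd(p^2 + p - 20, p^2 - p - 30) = p + 5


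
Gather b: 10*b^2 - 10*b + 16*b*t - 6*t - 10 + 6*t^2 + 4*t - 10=10*b^2 + b*(16*t - 10) + 6*t^2 - 2*t - 20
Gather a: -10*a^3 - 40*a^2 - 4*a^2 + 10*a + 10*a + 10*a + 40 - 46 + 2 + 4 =-10*a^3 - 44*a^2 + 30*a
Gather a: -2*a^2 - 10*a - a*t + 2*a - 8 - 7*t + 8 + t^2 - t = -2*a^2 + a*(-t - 8) + t^2 - 8*t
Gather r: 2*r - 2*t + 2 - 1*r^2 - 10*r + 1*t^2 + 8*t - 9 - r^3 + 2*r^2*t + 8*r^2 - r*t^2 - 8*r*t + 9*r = -r^3 + r^2*(2*t + 7) + r*(-t^2 - 8*t + 1) + t^2 + 6*t - 7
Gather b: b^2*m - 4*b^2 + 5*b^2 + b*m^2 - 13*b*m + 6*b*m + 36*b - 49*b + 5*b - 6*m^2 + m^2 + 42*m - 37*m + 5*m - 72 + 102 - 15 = b^2*(m + 1) + b*(m^2 - 7*m - 8) - 5*m^2 + 10*m + 15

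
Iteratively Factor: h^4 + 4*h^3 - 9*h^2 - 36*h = (h - 3)*(h^3 + 7*h^2 + 12*h) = (h - 3)*(h + 3)*(h^2 + 4*h) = h*(h - 3)*(h + 3)*(h + 4)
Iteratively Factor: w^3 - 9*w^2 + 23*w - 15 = (w - 5)*(w^2 - 4*w + 3) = (w - 5)*(w - 3)*(w - 1)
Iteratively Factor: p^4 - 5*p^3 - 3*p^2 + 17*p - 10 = (p - 5)*(p^3 - 3*p + 2) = (p - 5)*(p - 1)*(p^2 + p - 2) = (p - 5)*(p - 1)^2*(p + 2)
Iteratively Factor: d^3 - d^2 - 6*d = (d + 2)*(d^2 - 3*d) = d*(d + 2)*(d - 3)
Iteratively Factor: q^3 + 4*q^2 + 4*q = (q)*(q^2 + 4*q + 4) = q*(q + 2)*(q + 2)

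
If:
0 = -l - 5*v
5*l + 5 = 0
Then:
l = -1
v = 1/5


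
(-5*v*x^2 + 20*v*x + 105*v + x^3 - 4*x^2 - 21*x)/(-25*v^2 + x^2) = (x^2 - 4*x - 21)/(5*v + x)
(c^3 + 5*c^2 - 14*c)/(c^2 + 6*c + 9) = c*(c^2 + 5*c - 14)/(c^2 + 6*c + 9)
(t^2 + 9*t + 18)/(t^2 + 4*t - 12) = (t + 3)/(t - 2)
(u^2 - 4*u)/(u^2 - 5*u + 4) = u/(u - 1)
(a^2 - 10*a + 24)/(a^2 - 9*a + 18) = (a - 4)/(a - 3)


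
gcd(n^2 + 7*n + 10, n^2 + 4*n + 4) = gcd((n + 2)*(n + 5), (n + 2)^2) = n + 2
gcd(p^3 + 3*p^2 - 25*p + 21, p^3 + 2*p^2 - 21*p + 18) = p^2 - 4*p + 3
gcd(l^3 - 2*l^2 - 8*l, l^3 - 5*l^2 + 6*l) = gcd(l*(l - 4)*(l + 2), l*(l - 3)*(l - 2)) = l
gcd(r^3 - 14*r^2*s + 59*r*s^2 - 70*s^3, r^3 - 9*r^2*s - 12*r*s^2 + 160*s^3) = r - 5*s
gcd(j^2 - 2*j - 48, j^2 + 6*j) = j + 6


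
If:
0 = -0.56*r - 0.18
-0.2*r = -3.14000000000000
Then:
No Solution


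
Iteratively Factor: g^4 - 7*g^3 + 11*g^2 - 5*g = (g)*(g^3 - 7*g^2 + 11*g - 5) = g*(g - 1)*(g^2 - 6*g + 5) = g*(g - 1)^2*(g - 5)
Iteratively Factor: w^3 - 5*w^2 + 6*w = (w - 2)*(w^2 - 3*w) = w*(w - 2)*(w - 3)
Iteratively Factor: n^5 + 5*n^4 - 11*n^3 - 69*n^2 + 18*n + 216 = (n + 3)*(n^4 + 2*n^3 - 17*n^2 - 18*n + 72) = (n - 2)*(n + 3)*(n^3 + 4*n^2 - 9*n - 36) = (n - 2)*(n + 3)*(n + 4)*(n^2 - 9) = (n - 3)*(n - 2)*(n + 3)*(n + 4)*(n + 3)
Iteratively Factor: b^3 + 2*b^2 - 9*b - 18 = (b + 3)*(b^2 - b - 6) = (b - 3)*(b + 3)*(b + 2)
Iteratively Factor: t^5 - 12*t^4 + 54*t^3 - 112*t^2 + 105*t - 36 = (t - 3)*(t^4 - 9*t^3 + 27*t^2 - 31*t + 12) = (t - 3)*(t - 1)*(t^3 - 8*t^2 + 19*t - 12) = (t - 3)^2*(t - 1)*(t^2 - 5*t + 4) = (t - 3)^2*(t - 1)^2*(t - 4)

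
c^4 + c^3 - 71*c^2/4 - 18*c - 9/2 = (c + 1/2)^2*(c - 3*sqrt(2))*(c + 3*sqrt(2))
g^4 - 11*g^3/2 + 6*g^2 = g^2*(g - 4)*(g - 3/2)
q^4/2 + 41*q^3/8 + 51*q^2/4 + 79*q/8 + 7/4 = (q/2 + 1)*(q + 1/4)*(q + 1)*(q + 7)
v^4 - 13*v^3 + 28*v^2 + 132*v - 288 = (v - 8)*(v - 6)*(v - 2)*(v + 3)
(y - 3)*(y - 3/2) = y^2 - 9*y/2 + 9/2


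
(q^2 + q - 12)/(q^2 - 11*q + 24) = (q + 4)/(q - 8)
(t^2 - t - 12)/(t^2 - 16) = (t + 3)/(t + 4)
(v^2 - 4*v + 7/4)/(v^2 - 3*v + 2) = (v^2 - 4*v + 7/4)/(v^2 - 3*v + 2)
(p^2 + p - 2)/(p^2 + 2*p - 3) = (p + 2)/(p + 3)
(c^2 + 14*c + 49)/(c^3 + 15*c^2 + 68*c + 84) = (c + 7)/(c^2 + 8*c + 12)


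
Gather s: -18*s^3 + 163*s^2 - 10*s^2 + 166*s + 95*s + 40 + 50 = -18*s^3 + 153*s^2 + 261*s + 90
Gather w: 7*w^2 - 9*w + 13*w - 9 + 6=7*w^2 + 4*w - 3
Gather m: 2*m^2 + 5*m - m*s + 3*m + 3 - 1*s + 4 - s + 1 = 2*m^2 + m*(8 - s) - 2*s + 8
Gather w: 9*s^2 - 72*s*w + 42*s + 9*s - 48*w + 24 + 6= 9*s^2 + 51*s + w*(-72*s - 48) + 30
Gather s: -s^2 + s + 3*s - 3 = -s^2 + 4*s - 3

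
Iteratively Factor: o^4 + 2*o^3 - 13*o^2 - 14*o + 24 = (o + 4)*(o^3 - 2*o^2 - 5*o + 6) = (o - 1)*(o + 4)*(o^2 - o - 6) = (o - 3)*(o - 1)*(o + 4)*(o + 2)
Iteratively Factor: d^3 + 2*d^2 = (d)*(d^2 + 2*d) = d*(d + 2)*(d)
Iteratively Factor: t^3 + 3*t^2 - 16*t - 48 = (t + 4)*(t^2 - t - 12) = (t - 4)*(t + 4)*(t + 3)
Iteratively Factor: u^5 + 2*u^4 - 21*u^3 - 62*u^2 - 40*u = (u - 5)*(u^4 + 7*u^3 + 14*u^2 + 8*u) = (u - 5)*(u + 1)*(u^3 + 6*u^2 + 8*u) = (u - 5)*(u + 1)*(u + 4)*(u^2 + 2*u) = (u - 5)*(u + 1)*(u + 2)*(u + 4)*(u)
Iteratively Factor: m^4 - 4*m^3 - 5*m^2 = (m)*(m^3 - 4*m^2 - 5*m) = m^2*(m^2 - 4*m - 5) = m^2*(m - 5)*(m + 1)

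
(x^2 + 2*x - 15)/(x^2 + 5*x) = (x - 3)/x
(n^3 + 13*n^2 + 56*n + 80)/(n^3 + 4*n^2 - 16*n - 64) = (n + 5)/(n - 4)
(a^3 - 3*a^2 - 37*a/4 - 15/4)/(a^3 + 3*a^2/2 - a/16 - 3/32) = 8*(2*a^2 - 9*a - 5)/(16*a^2 - 1)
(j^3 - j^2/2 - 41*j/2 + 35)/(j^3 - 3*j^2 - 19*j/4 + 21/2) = 2*(j^2 + 3*j - 10)/(2*j^2 + j - 6)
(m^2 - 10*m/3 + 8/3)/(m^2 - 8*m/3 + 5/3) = (3*m^2 - 10*m + 8)/(3*m^2 - 8*m + 5)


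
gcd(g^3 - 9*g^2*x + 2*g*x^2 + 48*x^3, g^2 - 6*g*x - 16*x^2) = -g^2 + 6*g*x + 16*x^2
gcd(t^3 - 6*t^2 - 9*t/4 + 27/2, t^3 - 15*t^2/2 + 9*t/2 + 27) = t^2 - 9*t/2 - 9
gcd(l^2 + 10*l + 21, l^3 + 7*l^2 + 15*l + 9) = l + 3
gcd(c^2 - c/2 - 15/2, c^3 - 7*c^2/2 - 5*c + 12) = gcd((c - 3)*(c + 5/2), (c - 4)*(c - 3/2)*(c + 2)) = 1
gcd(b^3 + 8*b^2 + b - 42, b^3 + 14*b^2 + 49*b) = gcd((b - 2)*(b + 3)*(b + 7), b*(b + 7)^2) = b + 7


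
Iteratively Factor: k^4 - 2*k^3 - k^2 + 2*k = (k)*(k^3 - 2*k^2 - k + 2) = k*(k + 1)*(k^2 - 3*k + 2) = k*(k - 2)*(k + 1)*(k - 1)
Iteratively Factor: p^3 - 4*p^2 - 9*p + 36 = (p - 4)*(p^2 - 9) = (p - 4)*(p - 3)*(p + 3)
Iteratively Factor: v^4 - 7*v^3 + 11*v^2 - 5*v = (v - 5)*(v^3 - 2*v^2 + v) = v*(v - 5)*(v^2 - 2*v + 1) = v*(v - 5)*(v - 1)*(v - 1)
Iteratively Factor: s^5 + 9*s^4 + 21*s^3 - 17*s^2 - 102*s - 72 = (s - 2)*(s^4 + 11*s^3 + 43*s^2 + 69*s + 36) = (s - 2)*(s + 4)*(s^3 + 7*s^2 + 15*s + 9) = (s - 2)*(s + 3)*(s + 4)*(s^2 + 4*s + 3) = (s - 2)*(s + 3)^2*(s + 4)*(s + 1)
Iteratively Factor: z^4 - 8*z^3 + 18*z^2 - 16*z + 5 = (z - 1)*(z^3 - 7*z^2 + 11*z - 5) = (z - 1)^2*(z^2 - 6*z + 5) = (z - 1)^3*(z - 5)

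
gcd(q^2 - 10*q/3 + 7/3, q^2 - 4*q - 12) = 1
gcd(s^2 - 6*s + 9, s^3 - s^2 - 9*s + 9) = s - 3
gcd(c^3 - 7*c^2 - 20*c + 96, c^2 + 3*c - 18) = c - 3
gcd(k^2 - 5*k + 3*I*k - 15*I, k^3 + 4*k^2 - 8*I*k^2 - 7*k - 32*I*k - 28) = 1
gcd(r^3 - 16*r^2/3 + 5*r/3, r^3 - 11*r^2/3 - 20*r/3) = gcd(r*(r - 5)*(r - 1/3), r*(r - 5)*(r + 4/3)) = r^2 - 5*r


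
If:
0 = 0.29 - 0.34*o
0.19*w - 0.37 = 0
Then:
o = 0.85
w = 1.95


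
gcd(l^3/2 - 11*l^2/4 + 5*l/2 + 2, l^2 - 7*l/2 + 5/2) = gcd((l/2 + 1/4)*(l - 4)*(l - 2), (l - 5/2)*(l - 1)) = 1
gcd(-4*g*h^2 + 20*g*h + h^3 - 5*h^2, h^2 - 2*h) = h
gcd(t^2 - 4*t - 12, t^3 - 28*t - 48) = t^2 - 4*t - 12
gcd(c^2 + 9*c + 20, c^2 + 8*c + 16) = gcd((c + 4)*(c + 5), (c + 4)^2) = c + 4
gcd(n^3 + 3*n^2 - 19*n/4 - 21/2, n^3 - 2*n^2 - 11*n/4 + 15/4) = n + 3/2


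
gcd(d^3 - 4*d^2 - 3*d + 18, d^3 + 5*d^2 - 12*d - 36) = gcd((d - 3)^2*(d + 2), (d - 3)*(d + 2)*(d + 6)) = d^2 - d - 6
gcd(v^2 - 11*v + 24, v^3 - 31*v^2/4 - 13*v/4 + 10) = v - 8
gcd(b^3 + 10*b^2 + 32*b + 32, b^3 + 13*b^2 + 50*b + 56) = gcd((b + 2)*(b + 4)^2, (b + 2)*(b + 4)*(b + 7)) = b^2 + 6*b + 8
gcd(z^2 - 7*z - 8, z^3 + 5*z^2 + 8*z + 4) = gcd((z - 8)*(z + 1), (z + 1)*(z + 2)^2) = z + 1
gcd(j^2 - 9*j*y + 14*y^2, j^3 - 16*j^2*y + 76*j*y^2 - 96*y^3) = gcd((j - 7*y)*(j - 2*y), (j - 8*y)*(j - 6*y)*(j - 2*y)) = -j + 2*y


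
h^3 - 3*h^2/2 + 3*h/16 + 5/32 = (h - 5/4)*(h - 1/2)*(h + 1/4)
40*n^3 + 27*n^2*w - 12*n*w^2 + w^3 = (-8*n + w)*(-5*n + w)*(n + w)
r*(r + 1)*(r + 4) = r^3 + 5*r^2 + 4*r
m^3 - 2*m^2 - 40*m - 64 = (m - 8)*(m + 2)*(m + 4)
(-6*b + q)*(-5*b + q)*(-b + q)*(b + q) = -30*b^4 + 11*b^3*q + 29*b^2*q^2 - 11*b*q^3 + q^4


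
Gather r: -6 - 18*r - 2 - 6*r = -24*r - 8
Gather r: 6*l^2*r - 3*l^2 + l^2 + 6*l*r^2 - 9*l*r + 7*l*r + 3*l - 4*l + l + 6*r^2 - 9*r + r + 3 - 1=-2*l^2 + r^2*(6*l + 6) + r*(6*l^2 - 2*l - 8) + 2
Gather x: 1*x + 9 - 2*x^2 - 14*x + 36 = -2*x^2 - 13*x + 45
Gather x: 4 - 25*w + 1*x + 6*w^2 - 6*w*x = 6*w^2 - 25*w + x*(1 - 6*w) + 4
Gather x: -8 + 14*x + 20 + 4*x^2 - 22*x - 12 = 4*x^2 - 8*x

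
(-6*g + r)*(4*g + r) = -24*g^2 - 2*g*r + r^2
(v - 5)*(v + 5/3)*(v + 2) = v^3 - 4*v^2/3 - 15*v - 50/3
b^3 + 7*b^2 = b^2*(b + 7)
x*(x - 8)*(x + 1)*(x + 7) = x^4 - 57*x^2 - 56*x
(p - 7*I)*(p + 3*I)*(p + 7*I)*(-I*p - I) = -I*p^4 + 3*p^3 - I*p^3 + 3*p^2 - 49*I*p^2 + 147*p - 49*I*p + 147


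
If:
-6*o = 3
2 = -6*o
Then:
No Solution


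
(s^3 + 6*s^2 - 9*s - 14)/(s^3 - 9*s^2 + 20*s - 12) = (s^2 + 8*s + 7)/(s^2 - 7*s + 6)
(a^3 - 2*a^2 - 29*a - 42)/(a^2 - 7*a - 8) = (-a^3 + 2*a^2 + 29*a + 42)/(-a^2 + 7*a + 8)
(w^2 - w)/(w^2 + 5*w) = (w - 1)/(w + 5)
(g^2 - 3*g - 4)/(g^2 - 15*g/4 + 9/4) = 4*(g^2 - 3*g - 4)/(4*g^2 - 15*g + 9)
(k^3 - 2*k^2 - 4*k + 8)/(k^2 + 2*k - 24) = (k^3 - 2*k^2 - 4*k + 8)/(k^2 + 2*k - 24)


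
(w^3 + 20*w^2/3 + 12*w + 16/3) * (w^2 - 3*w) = w^5 + 11*w^4/3 - 8*w^3 - 92*w^2/3 - 16*w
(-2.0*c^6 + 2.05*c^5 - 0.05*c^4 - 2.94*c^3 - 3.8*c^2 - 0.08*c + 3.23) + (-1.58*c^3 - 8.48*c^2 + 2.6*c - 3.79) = -2.0*c^6 + 2.05*c^5 - 0.05*c^4 - 4.52*c^3 - 12.28*c^2 + 2.52*c - 0.56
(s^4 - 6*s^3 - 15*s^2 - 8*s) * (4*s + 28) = 4*s^5 + 4*s^4 - 228*s^3 - 452*s^2 - 224*s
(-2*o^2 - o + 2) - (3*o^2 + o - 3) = -5*o^2 - 2*o + 5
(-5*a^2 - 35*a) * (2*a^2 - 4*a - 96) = -10*a^4 - 50*a^3 + 620*a^2 + 3360*a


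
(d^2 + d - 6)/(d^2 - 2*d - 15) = (d - 2)/(d - 5)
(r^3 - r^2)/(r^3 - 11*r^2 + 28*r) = r*(r - 1)/(r^2 - 11*r + 28)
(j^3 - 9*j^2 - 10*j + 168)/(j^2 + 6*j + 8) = (j^2 - 13*j + 42)/(j + 2)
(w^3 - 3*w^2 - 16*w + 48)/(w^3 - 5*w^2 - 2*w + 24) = (w + 4)/(w + 2)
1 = 1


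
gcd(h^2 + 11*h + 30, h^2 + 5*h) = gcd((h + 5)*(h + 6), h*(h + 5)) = h + 5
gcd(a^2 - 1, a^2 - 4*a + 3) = a - 1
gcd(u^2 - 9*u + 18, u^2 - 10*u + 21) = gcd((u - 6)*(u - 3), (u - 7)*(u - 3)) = u - 3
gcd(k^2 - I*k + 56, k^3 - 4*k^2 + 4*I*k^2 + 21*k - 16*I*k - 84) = k + 7*I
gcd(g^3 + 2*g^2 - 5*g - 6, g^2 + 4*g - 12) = g - 2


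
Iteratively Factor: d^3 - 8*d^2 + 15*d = (d)*(d^2 - 8*d + 15) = d*(d - 5)*(d - 3)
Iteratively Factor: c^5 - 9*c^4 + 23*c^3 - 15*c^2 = (c - 5)*(c^4 - 4*c^3 + 3*c^2) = c*(c - 5)*(c^3 - 4*c^2 + 3*c) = c*(c - 5)*(c - 1)*(c^2 - 3*c) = c^2*(c - 5)*(c - 1)*(c - 3)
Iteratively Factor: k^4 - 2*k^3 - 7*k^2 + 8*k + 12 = (k + 1)*(k^3 - 3*k^2 - 4*k + 12) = (k - 3)*(k + 1)*(k^2 - 4) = (k - 3)*(k + 1)*(k + 2)*(k - 2)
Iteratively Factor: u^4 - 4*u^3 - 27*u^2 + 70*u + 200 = (u - 5)*(u^3 + u^2 - 22*u - 40) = (u - 5)^2*(u^2 + 6*u + 8) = (u - 5)^2*(u + 4)*(u + 2)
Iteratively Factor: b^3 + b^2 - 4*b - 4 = (b + 1)*(b^2 - 4) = (b - 2)*(b + 1)*(b + 2)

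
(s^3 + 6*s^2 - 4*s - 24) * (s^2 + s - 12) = s^5 + 7*s^4 - 10*s^3 - 100*s^2 + 24*s + 288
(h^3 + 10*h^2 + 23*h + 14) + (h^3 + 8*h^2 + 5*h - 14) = 2*h^3 + 18*h^2 + 28*h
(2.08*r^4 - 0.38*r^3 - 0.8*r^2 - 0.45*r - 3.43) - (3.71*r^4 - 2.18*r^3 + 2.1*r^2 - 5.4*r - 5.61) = -1.63*r^4 + 1.8*r^3 - 2.9*r^2 + 4.95*r + 2.18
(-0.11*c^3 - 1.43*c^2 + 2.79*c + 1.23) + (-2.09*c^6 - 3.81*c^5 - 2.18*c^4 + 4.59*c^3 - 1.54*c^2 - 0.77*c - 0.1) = -2.09*c^6 - 3.81*c^5 - 2.18*c^4 + 4.48*c^3 - 2.97*c^2 + 2.02*c + 1.13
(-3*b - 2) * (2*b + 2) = -6*b^2 - 10*b - 4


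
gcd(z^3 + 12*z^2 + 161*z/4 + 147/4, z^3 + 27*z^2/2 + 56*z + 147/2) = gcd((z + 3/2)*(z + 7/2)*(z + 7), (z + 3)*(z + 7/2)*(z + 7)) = z^2 + 21*z/2 + 49/2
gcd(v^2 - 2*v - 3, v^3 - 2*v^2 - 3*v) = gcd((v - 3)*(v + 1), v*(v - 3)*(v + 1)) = v^2 - 2*v - 3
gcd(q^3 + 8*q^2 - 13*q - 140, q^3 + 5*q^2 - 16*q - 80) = q^2 + q - 20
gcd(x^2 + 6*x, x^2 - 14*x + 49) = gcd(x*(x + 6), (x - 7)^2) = 1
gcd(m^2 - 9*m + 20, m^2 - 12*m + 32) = m - 4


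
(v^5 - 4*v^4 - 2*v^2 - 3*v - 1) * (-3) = -3*v^5 + 12*v^4 + 6*v^2 + 9*v + 3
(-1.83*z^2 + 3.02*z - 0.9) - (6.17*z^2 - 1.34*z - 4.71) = -8.0*z^2 + 4.36*z + 3.81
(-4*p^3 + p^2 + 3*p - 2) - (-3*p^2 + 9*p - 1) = -4*p^3 + 4*p^2 - 6*p - 1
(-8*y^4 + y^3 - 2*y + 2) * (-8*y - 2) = 64*y^5 + 8*y^4 - 2*y^3 + 16*y^2 - 12*y - 4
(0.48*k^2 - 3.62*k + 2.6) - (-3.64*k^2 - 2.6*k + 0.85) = 4.12*k^2 - 1.02*k + 1.75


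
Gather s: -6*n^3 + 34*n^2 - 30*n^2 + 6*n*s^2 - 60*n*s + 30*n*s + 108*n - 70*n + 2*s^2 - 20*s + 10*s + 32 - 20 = -6*n^3 + 4*n^2 + 38*n + s^2*(6*n + 2) + s*(-30*n - 10) + 12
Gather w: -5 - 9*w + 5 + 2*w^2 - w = 2*w^2 - 10*w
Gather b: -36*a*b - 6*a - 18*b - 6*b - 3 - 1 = -6*a + b*(-36*a - 24) - 4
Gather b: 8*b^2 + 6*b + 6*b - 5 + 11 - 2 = 8*b^2 + 12*b + 4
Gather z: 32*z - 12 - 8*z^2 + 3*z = -8*z^2 + 35*z - 12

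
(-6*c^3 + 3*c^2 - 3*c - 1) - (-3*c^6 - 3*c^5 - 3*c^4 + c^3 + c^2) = 3*c^6 + 3*c^5 + 3*c^4 - 7*c^3 + 2*c^2 - 3*c - 1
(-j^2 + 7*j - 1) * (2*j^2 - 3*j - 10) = -2*j^4 + 17*j^3 - 13*j^2 - 67*j + 10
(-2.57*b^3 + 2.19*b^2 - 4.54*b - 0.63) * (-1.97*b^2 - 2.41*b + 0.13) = 5.0629*b^5 + 1.8794*b^4 + 3.3318*b^3 + 12.4672*b^2 + 0.9281*b - 0.0819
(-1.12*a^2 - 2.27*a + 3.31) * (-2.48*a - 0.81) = 2.7776*a^3 + 6.5368*a^2 - 6.3701*a - 2.6811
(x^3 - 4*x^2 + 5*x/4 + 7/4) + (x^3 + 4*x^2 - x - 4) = 2*x^3 + x/4 - 9/4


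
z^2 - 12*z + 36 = (z - 6)^2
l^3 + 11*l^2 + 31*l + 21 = (l + 1)*(l + 3)*(l + 7)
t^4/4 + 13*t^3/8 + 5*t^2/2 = t^2*(t/4 + 1)*(t + 5/2)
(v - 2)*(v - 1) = v^2 - 3*v + 2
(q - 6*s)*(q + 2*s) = q^2 - 4*q*s - 12*s^2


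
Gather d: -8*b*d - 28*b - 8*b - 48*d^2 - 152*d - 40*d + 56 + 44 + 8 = -36*b - 48*d^2 + d*(-8*b - 192) + 108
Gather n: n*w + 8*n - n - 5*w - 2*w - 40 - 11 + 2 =n*(w + 7) - 7*w - 49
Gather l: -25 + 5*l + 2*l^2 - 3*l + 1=2*l^2 + 2*l - 24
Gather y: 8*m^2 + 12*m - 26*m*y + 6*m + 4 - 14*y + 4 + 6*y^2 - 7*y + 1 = 8*m^2 + 18*m + 6*y^2 + y*(-26*m - 21) + 9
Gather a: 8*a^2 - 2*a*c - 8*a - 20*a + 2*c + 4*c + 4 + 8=8*a^2 + a*(-2*c - 28) + 6*c + 12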